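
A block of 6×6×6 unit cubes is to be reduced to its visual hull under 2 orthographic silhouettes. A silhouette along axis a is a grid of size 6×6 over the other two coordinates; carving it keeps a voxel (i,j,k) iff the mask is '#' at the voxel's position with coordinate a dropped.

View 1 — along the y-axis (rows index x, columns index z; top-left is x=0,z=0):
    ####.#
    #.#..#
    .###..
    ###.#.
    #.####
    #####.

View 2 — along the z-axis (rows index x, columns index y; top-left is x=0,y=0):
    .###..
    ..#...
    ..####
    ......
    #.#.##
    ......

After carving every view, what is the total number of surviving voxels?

full grid |V| = 216
carve view 1 (along y, XZ-mask fill 25/36): 150 voxels remain
carve view 2 (along z, XY-mask fill 12/36): 50 voxels remain

voxel count = 50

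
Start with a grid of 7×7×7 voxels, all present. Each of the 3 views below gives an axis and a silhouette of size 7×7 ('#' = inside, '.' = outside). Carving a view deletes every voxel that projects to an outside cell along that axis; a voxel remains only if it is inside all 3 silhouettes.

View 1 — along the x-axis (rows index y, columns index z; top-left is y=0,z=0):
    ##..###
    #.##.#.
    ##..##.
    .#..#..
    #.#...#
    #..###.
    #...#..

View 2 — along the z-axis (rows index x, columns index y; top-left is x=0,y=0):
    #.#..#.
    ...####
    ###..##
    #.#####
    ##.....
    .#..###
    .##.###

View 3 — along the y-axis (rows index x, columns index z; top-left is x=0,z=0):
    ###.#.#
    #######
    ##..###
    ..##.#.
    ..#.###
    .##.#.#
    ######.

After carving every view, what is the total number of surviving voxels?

before carving: 343 voxels (7×7×7)
carve view 1 (along x, YZ-mask fill 24/49): 168 voxels remain
carve view 2 (along z, XY-mask fill 29/49): 102 voxels remain
carve view 3 (along y, XZ-mask fill 34/49): 67 voxels remain

|visual hull| = 67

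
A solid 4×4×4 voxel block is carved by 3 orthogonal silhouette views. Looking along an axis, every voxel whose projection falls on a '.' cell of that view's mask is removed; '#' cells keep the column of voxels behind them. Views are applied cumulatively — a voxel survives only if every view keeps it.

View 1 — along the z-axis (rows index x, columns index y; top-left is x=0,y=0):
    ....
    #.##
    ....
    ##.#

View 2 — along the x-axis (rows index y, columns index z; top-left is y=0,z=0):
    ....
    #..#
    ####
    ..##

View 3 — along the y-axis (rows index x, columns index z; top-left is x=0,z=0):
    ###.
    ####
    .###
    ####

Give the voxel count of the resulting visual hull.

before carving: 64 voxels (4×4×4)
carve view 1 (along z, XY-mask fill 6/16): 24 voxels remain
carve view 2 (along x, YZ-mask fill 8/16): 10 voxels remain
carve view 3 (along y, XZ-mask fill 14/16): 10 voxels remain

10 voxels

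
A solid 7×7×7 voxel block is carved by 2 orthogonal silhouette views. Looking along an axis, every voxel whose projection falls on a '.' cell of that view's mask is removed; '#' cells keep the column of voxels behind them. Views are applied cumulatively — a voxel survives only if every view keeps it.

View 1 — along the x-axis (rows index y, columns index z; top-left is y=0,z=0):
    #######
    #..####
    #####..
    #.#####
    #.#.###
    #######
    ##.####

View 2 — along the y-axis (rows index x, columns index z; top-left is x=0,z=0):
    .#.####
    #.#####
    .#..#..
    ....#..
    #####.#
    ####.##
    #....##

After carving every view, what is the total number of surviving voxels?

172 voxels

before carving: 343 voxels (7×7×7)
[1] x-view keeps 41 columns → grid now 287
[2] y-view keeps 29 columns → grid now 172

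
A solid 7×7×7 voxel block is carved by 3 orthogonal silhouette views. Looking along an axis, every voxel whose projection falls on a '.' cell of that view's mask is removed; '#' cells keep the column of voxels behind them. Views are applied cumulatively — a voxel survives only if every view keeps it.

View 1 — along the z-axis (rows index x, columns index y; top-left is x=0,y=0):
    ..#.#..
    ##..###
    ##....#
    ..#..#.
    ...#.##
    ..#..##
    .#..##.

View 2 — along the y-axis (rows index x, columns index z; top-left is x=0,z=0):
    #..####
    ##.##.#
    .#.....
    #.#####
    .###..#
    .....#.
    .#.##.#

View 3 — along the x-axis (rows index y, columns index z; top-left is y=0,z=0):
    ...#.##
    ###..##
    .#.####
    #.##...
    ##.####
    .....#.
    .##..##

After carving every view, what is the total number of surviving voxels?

start: 7×7×7 = 343 voxels
[1] z-view keeps 21 columns → grid now 147
[2] y-view keeps 26 columns → grid now 77
[3] x-view keeps 27 columns → grid now 42

voxel count = 42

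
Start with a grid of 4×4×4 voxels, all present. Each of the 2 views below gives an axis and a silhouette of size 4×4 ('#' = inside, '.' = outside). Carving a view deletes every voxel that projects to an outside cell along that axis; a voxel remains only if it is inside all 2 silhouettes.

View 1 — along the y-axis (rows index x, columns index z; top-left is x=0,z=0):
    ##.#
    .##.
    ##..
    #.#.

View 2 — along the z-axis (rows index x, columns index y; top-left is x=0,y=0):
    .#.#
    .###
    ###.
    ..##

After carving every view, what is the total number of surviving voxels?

|visual hull| = 22

start: 4×4×4 = 64 voxels
[1] y-view keeps 9 columns → grid now 36
[2] z-view keeps 10 columns → grid now 22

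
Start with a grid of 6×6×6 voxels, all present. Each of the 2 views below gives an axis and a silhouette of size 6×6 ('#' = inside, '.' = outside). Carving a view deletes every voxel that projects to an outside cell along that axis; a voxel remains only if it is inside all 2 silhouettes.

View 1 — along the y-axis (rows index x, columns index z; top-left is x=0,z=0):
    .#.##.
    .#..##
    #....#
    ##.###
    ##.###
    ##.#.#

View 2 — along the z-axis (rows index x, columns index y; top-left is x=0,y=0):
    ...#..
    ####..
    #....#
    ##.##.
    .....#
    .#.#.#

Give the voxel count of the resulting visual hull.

56 voxels

initial block: 6^3 = 216
V1 y: intersect with XZ mask (22 set) -- 132 left
V2 z: intersect with XY mask (15 set) -- 56 left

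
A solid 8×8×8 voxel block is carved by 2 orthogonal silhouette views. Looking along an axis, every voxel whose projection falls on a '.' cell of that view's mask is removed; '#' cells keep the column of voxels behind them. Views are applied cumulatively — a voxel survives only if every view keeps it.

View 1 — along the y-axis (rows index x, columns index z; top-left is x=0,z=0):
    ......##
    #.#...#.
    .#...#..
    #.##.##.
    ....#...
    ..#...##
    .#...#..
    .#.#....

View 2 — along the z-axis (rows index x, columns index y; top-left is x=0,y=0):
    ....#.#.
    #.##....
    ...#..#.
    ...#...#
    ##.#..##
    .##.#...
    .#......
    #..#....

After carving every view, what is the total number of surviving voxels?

start: 8×8×8 = 512 voxels
after view 1 [y-axis, 20 of 64 cells solid] → remaining = 160
after view 2 [z-axis, 20 of 64 cells solid] → remaining = 47

47 voxels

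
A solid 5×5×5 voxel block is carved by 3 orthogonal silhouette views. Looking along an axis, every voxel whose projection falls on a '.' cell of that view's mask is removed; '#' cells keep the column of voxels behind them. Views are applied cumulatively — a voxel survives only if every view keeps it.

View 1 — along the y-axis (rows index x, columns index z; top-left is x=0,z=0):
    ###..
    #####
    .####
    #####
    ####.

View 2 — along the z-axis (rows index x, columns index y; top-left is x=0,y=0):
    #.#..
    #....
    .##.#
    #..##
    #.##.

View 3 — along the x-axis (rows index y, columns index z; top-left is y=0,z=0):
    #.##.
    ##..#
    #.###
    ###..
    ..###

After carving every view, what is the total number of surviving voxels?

start: 5×5×5 = 125 voxels
[1] y-view keeps 21 columns → grid now 105
[2] z-view keeps 12 columns → grid now 50
[3] x-view keeps 16 columns → grid now 33

remaining voxels: 33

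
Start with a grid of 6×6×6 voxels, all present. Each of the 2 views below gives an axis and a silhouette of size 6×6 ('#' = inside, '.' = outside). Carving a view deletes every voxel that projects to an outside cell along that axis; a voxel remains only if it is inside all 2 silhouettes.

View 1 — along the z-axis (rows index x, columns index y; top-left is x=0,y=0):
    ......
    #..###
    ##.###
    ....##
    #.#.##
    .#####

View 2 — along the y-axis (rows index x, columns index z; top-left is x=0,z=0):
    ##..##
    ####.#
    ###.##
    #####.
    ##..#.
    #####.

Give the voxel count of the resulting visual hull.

voxel count = 92

initial block: 6^3 = 216
step 1: project along z, AND mask (20/36) → |grid| = 120
step 2: project along y, AND mask (27/36) → |grid| = 92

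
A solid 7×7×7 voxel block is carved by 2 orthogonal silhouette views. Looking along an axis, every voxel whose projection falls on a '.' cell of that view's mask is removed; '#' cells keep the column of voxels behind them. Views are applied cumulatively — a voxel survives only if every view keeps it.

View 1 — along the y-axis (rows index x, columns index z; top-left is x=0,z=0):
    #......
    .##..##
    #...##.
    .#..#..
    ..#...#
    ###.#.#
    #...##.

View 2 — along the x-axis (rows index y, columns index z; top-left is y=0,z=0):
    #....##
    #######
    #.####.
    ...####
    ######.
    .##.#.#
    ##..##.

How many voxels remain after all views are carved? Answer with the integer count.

initial block: 7^3 = 343
  1. axis=1 (XZ plane), |mask|=20  ⇒  voxels=140
  2. axis=0 (YZ plane), |mask|=33  ⇒  voxels=98

remaining voxels: 98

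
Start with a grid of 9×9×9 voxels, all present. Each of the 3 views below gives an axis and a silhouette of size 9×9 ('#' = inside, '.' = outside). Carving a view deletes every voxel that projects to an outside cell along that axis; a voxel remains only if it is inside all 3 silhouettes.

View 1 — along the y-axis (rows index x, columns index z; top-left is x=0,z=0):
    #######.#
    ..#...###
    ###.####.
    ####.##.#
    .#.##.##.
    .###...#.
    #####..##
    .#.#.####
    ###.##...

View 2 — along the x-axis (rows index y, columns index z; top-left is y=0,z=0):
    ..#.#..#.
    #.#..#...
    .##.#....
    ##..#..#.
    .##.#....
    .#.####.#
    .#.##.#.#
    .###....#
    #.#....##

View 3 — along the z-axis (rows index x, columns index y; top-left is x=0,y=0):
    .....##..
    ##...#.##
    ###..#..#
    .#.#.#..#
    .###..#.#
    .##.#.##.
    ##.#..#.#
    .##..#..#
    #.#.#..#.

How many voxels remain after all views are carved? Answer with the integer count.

full grid |V| = 729
V1 y: intersect with XZ mask (53 set) -- 477 left
V2 x: intersect with YZ mask (35 set) -- 213 left
V3 z: intersect with XY mask (39 set) -- 106 left

106 voxels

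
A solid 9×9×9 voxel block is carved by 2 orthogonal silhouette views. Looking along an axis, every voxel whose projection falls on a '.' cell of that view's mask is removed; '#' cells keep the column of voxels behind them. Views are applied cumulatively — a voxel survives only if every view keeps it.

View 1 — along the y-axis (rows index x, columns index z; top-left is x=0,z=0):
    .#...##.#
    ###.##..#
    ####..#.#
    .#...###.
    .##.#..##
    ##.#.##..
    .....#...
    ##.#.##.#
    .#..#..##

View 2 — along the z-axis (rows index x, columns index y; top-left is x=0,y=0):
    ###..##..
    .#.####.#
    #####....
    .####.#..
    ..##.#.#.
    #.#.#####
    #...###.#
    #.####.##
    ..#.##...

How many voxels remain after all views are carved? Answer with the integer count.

220 voxels

before carving: 729 voxels (9×9×9)
V1 y: intersect with XZ mask (41 set) -- 369 left
V2 z: intersect with XY mask (47 set) -- 220 left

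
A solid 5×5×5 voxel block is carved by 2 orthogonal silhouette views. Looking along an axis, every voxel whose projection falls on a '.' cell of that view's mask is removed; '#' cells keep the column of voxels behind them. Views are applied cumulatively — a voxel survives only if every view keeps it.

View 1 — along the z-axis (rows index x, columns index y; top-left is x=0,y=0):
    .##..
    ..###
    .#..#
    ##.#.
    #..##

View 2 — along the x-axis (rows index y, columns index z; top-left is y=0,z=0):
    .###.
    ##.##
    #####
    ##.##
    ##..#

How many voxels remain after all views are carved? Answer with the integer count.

49 voxels

full grid |V| = 125
V1 z: intersect with XY mask (13 set) -- 65 left
V2 x: intersect with YZ mask (19 set) -- 49 left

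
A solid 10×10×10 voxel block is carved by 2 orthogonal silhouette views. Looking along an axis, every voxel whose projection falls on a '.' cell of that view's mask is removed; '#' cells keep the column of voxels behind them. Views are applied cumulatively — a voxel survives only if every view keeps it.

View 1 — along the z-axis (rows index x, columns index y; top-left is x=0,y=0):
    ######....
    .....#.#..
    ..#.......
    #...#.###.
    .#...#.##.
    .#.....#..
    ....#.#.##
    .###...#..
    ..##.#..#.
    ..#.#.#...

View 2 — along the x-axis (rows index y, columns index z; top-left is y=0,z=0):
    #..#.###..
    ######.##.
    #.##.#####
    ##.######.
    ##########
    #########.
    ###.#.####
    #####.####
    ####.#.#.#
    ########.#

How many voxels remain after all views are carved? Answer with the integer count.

start: 10×10×10 = 1000 voxels
step 1: project along z, AND mask (35/100) → |grid| = 350
step 2: project along x, AND mask (81/100) → |grid| = 288

remaining voxels: 288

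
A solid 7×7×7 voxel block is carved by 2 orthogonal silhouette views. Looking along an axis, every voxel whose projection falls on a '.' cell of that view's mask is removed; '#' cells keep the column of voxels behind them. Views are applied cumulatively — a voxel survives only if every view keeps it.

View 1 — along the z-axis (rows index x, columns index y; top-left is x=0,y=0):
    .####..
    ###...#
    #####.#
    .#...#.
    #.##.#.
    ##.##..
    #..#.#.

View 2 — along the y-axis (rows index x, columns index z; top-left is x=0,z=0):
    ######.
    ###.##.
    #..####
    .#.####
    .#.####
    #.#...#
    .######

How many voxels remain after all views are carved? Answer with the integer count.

voxel count = 134

full grid |V| = 343
step 1: project along z, AND mask (27/49) → |grid| = 189
step 2: project along y, AND mask (35/49) → |grid| = 134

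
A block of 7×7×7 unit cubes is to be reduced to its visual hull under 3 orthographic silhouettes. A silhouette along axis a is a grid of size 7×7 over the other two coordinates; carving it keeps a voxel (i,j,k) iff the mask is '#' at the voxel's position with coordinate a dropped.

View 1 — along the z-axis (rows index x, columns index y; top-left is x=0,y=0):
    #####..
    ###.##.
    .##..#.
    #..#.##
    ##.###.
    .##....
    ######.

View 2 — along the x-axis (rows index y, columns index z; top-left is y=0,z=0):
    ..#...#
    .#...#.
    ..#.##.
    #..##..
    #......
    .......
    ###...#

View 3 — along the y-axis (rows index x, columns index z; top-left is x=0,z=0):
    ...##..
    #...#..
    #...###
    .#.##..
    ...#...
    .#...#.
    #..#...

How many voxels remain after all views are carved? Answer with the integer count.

initial block: 7^3 = 343
step 1: project along z, AND mask (30/49) → |grid| = 210
step 2: project along x, AND mask (15/49) → |grid| = 57
step 3: project along y, AND mask (16/49) → |grid| = 18

|visual hull| = 18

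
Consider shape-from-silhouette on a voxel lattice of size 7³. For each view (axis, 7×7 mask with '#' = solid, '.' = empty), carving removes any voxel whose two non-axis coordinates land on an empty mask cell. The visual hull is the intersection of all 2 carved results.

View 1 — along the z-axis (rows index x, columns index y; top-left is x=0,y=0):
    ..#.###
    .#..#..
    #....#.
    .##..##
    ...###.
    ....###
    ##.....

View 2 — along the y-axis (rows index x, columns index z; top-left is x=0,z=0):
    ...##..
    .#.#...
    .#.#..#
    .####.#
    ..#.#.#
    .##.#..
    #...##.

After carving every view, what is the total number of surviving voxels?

before carving: 343 voxels (7×7×7)
carve view 1 (along z, XY-mask fill 20/49): 140 voxels remain
carve view 2 (along y, XZ-mask fill 21/49): 62 voxels remain

remaining voxels: 62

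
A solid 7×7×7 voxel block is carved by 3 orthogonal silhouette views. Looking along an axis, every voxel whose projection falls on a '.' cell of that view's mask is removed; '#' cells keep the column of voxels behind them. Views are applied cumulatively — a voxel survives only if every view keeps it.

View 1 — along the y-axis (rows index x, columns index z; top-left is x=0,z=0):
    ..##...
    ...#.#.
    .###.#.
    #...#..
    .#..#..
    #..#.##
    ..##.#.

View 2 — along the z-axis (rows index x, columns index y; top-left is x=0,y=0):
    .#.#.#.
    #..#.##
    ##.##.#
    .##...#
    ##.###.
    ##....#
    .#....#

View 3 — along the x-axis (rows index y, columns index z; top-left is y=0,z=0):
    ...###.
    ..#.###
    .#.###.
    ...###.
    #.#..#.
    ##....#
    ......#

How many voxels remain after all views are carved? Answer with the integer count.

voxel count = 27

start: 7×7×7 = 343 voxels
  1. axis=1 (XZ plane), |mask|=19  ⇒  voxels=133
  2. axis=2 (XY plane), |mask|=25  ⇒  voxels=68
  3. axis=0 (YZ plane), |mask|=21  ⇒  voxels=27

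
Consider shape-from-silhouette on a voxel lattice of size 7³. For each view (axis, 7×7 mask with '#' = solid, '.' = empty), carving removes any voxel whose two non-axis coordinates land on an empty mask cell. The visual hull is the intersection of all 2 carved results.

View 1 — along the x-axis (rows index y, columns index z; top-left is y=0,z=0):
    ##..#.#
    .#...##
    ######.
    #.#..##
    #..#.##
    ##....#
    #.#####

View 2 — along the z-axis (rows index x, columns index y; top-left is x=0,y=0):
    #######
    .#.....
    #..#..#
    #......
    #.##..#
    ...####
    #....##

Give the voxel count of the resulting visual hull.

voxel count = 101

full grid |V| = 343
step 1: project along x, AND mask (30/49) → |grid| = 210
step 2: project along z, AND mask (23/49) → |grid| = 101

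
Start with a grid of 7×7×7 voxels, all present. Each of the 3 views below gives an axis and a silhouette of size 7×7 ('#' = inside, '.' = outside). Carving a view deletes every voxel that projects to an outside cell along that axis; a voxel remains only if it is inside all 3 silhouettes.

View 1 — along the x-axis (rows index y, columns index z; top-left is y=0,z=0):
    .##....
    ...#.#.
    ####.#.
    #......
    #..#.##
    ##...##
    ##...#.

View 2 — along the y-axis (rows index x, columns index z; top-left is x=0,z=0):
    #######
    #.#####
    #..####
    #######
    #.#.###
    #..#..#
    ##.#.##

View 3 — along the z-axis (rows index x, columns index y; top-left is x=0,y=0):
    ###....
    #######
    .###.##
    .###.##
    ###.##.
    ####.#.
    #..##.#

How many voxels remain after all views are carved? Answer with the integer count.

full grid |V| = 343
step 1: project along x, AND mask (21/49) → |grid| = 147
step 2: project along y, AND mask (38/49) → |grid| = 117
step 3: project along z, AND mask (34/49) → |grid| = 78

remaining voxels: 78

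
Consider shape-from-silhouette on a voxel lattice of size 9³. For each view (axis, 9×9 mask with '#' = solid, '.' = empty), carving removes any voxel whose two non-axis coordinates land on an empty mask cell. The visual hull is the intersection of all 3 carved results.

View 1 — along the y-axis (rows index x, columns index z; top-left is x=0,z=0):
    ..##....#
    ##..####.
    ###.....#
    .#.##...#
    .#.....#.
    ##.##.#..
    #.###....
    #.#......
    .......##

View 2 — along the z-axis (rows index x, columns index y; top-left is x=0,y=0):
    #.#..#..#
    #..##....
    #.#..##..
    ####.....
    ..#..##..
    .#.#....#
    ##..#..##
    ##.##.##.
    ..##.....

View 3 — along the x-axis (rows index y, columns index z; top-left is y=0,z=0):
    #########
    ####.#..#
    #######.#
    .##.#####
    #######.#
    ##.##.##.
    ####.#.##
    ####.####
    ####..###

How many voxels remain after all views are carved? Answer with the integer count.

before carving: 729 voxels (9×9×9)
after view 1 [y-axis, 32 of 81 cells solid] → remaining = 288
after view 2 [z-axis, 34 of 81 cells solid] → remaining = 119
after view 3 [x-axis, 66 of 81 cells solid] → remaining = 100

remaining voxels: 100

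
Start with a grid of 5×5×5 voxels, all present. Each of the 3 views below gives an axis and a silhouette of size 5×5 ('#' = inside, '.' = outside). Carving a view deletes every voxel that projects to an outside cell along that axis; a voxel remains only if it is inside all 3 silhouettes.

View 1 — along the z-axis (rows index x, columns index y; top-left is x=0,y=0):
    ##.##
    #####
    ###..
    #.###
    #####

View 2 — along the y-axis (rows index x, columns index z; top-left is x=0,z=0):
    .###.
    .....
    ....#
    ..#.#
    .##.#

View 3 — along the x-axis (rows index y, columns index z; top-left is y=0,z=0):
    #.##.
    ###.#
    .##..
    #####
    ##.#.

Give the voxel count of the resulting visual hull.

|visual hull| = 24

full grid |V| = 125
V1 z: intersect with XY mask (21 set) -- 105 left
V2 y: intersect with XZ mask (9 set) -- 38 left
V3 x: intersect with YZ mask (17 set) -- 24 left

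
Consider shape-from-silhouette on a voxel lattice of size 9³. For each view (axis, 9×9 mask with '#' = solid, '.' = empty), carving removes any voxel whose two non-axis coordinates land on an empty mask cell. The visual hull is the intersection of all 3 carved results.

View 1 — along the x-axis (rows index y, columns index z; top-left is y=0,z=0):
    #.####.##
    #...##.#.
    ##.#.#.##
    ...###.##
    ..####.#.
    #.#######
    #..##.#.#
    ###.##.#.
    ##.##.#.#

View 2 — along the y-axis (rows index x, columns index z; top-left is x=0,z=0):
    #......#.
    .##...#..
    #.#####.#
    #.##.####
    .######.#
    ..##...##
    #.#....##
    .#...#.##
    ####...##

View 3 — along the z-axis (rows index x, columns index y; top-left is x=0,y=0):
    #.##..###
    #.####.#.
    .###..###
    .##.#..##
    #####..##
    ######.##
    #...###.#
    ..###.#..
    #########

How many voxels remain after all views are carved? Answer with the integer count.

before carving: 729 voxels (9×9×9)
carve view 1 (along x, YZ-mask fill 52/81): 468 voxels remain
carve view 2 (along y, XZ-mask fill 44/81): 250 voxels remain
carve view 3 (along z, XY-mask fill 56/81): 169 voxels remain

voxel count = 169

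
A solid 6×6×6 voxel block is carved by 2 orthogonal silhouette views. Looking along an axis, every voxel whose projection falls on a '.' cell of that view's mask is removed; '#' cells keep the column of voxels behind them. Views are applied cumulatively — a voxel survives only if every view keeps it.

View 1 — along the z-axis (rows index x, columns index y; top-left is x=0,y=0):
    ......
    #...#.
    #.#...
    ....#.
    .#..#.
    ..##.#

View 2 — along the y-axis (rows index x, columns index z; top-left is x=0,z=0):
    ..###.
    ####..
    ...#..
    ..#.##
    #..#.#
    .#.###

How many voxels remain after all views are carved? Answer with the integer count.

31 voxels

before carving: 216 voxels (6×6×6)
step 1: project along z, AND mask (10/36) → |grid| = 60
step 2: project along y, AND mask (18/36) → |grid| = 31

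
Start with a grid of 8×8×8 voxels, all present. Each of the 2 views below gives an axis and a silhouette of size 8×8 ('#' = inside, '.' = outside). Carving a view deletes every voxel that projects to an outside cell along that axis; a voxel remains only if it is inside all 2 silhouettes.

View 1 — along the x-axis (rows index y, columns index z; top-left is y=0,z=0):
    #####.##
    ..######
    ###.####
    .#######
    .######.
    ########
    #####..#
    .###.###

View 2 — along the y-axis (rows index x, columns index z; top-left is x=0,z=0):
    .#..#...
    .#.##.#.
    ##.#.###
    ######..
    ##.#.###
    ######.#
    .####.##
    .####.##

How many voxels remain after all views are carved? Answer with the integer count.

289 voxels

start: 8×8×8 = 512 voxels
step 1: project along x, AND mask (53/64) → |grid| = 424
step 2: project along y, AND mask (43/64) → |grid| = 289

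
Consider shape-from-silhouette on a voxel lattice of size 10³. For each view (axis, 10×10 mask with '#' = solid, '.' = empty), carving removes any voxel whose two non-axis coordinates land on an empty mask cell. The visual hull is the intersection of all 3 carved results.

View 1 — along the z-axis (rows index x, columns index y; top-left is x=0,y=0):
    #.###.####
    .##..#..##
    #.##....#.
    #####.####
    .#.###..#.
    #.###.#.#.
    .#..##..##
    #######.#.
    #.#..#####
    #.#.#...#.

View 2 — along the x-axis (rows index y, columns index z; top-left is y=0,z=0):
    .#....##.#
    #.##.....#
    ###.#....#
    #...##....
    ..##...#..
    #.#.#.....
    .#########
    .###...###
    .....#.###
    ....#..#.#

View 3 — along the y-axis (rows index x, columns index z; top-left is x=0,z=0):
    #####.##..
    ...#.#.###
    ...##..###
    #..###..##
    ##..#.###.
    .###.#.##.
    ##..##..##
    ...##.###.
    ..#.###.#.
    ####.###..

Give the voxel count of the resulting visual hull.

full grid |V| = 1000
step 1: project along z, AND mask (61/100) → |grid| = 610
step 2: project along x, AND mask (44/100) → |grid| = 260
step 3: project along y, AND mask (58/100) → |grid| = 141

141 voxels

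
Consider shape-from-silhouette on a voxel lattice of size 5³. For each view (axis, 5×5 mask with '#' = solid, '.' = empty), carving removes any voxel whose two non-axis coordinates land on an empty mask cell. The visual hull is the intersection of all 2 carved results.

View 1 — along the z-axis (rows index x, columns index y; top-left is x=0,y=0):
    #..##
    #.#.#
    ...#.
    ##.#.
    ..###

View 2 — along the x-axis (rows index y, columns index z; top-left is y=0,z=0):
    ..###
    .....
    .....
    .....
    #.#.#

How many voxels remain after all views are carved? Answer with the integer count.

start: 5×5×5 = 125 voxels
carve view 1 (along z, XY-mask fill 13/25): 65 voxels remain
carve view 2 (along x, YZ-mask fill 6/25): 18 voxels remain

remaining voxels: 18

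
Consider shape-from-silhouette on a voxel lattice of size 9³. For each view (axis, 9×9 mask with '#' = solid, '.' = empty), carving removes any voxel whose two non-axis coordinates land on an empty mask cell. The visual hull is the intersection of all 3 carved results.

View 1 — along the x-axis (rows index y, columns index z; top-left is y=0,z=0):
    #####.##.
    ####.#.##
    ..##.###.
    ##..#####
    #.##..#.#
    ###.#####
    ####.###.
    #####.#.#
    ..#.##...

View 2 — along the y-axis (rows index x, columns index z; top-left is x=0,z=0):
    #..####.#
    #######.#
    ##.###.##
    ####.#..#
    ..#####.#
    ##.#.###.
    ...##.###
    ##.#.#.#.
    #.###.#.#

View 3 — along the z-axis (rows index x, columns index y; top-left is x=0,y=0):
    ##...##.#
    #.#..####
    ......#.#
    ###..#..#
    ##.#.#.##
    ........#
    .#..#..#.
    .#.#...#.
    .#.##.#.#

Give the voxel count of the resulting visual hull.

remaining voxels: 146

initial block: 9^3 = 729
[1] x-view keeps 56 columns → grid now 504
[2] y-view keeps 55 columns → grid now 338
[3] z-view keeps 36 columns → grid now 146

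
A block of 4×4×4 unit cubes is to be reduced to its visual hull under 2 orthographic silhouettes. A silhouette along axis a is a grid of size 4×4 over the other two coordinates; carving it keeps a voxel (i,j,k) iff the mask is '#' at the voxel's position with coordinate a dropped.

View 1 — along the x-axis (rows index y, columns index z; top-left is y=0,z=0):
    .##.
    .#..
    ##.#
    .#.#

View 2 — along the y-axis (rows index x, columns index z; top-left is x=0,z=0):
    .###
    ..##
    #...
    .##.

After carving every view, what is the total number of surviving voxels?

|visual hull| = 16

initial block: 4^3 = 64
carve view 1 (along x, YZ-mask fill 8/16): 32 voxels remain
carve view 2 (along y, XZ-mask fill 8/16): 16 voxels remain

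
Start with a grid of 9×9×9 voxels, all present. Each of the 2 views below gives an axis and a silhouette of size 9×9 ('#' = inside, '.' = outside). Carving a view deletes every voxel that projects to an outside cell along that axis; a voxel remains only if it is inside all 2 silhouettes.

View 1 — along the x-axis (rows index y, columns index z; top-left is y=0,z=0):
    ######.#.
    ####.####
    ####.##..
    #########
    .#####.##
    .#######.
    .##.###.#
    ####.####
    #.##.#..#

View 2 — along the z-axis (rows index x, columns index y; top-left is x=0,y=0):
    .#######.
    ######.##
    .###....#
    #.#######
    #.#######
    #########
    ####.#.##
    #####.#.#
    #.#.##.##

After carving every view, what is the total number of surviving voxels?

447 voxels

start: 9×9×9 = 729 voxels
[1] x-view keeps 63 columns → grid now 567
[2] z-view keeps 64 columns → grid now 447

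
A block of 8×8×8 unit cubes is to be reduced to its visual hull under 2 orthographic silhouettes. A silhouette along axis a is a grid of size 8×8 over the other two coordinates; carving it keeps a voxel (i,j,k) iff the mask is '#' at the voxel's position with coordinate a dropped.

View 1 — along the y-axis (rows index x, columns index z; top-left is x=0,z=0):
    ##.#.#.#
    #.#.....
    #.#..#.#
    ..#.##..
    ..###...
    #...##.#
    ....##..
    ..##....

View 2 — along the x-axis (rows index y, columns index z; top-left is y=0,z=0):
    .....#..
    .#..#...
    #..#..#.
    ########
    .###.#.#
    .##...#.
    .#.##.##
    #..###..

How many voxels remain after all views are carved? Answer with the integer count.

full grid |V| = 512
V1 y: intersect with XZ mask (25 set) -- 200 left
V2 x: intersect with YZ mask (31 set) -- 92 left

|visual hull| = 92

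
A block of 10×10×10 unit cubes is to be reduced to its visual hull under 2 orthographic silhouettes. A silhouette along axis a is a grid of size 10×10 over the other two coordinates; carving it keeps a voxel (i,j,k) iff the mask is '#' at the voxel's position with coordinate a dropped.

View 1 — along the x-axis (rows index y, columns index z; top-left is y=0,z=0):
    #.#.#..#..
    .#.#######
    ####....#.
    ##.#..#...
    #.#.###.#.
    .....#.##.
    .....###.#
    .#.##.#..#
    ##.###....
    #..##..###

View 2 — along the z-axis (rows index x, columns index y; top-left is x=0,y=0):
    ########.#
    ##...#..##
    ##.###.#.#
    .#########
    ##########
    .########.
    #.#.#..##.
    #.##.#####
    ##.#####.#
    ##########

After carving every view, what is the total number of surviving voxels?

|visual hull| = 394

initial block: 10^3 = 1000
carve view 1 (along x, YZ-mask fill 50/100): 500 voxels remain
carve view 2 (along z, XY-mask fill 79/100): 394 voxels remain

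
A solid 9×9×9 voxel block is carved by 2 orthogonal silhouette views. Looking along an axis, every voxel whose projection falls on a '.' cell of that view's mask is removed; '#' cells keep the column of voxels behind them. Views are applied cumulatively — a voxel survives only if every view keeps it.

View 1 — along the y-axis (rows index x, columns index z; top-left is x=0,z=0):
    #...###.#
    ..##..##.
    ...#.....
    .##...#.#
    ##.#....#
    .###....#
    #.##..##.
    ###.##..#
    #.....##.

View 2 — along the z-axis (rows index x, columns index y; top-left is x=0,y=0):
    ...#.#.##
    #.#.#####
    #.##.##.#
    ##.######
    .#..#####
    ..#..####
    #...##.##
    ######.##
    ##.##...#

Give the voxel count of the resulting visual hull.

voxel count = 218

start: 9×9×9 = 729 voxels
step 1: project along y, AND mask (36/81) → |grid| = 324
step 2: project along z, AND mask (54/81) → |grid| = 218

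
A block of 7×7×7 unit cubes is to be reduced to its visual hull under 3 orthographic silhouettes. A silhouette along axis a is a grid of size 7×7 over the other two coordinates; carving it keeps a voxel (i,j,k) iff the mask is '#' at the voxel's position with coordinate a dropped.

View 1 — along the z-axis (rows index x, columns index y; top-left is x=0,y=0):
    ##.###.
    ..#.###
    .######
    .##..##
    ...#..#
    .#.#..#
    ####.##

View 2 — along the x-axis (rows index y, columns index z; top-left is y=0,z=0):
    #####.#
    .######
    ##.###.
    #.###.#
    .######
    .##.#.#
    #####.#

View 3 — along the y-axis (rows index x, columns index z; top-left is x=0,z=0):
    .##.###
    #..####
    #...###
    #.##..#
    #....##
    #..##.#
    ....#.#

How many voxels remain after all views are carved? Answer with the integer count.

before carving: 343 voxels (7×7×7)
[1] z-view keeps 30 columns → grid now 210
[2] x-view keeps 38 columns → grid now 161
[3] y-view keeps 27 columns → grid now 89

|visual hull| = 89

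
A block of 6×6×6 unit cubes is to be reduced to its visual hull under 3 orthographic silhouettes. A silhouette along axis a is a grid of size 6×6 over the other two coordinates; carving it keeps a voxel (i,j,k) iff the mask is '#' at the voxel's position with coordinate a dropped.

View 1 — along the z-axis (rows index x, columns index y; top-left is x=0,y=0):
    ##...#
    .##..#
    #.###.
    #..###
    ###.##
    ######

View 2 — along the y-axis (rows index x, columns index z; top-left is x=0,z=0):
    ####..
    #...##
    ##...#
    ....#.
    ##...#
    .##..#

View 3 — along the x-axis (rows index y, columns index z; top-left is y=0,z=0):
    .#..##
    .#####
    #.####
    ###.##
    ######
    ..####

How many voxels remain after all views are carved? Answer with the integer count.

start: 6×6×6 = 216 voxels
carve view 1 (along z, XY-mask fill 25/36): 150 voxels remain
carve view 2 (along y, XZ-mask fill 17/36): 70 voxels remain
carve view 3 (along x, YZ-mask fill 28/36): 52 voxels remain

52 voxels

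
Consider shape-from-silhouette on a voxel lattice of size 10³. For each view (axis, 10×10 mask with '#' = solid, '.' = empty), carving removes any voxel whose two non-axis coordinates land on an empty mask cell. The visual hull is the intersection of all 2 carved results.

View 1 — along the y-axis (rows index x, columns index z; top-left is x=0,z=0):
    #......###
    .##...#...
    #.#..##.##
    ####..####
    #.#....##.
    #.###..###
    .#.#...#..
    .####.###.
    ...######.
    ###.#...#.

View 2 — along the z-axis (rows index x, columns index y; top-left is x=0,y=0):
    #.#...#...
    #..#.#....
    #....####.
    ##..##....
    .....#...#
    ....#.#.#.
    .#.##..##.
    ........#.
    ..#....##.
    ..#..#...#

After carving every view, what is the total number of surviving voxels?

start: 10×10×10 = 1000 voxels
carve view 1 (along y, XZ-mask fill 53/100): 530 voxels remain
carve view 2 (along z, XY-mask fill 32/100): 167 voxels remain

voxel count = 167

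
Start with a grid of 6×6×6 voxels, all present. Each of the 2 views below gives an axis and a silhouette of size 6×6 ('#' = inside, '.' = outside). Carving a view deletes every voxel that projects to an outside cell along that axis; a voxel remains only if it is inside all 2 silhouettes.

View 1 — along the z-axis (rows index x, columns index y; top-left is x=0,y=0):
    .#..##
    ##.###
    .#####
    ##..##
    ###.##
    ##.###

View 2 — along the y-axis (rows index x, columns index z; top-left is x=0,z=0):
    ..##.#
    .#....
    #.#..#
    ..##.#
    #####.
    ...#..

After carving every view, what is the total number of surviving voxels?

start: 6×6×6 = 216 voxels
V1 z: intersect with XY mask (27 set) -- 162 left
V2 y: intersect with XZ mask (16 set) -- 71 left

|visual hull| = 71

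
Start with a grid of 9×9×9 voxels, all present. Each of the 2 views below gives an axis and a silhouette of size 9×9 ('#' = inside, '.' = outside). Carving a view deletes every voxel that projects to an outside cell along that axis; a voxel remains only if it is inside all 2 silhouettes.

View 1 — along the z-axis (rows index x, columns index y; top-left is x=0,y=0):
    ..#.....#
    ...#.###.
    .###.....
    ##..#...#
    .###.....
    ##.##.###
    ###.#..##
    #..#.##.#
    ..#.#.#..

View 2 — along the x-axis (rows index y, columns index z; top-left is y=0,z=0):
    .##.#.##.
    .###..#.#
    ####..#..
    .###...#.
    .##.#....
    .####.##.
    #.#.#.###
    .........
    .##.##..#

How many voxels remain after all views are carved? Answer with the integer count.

remaining voxels: 163

start: 9×9×9 = 729 voxels
V1 z: intersect with XY mask (37 set) -- 333 left
V2 x: intersect with YZ mask (39 set) -- 163 left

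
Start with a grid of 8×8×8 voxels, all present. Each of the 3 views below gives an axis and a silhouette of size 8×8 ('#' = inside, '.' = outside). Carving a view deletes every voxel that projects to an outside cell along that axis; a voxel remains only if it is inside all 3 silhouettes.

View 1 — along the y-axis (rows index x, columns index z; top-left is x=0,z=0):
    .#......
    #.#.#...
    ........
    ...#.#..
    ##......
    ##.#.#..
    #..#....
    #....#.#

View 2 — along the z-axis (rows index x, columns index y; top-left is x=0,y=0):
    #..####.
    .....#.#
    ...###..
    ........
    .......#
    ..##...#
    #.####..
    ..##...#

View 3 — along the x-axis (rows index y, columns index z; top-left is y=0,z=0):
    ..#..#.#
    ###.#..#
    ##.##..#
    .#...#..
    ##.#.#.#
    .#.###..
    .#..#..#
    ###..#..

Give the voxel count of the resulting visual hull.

full grid |V| = 512
after view 1 [y-axis, 17 of 64 cells solid] → remaining = 136
after view 2 [z-axis, 22 of 64 cells solid] → remaining = 44
after view 3 [x-axis, 31 of 64 cells solid] → remaining = 27

remaining voxels: 27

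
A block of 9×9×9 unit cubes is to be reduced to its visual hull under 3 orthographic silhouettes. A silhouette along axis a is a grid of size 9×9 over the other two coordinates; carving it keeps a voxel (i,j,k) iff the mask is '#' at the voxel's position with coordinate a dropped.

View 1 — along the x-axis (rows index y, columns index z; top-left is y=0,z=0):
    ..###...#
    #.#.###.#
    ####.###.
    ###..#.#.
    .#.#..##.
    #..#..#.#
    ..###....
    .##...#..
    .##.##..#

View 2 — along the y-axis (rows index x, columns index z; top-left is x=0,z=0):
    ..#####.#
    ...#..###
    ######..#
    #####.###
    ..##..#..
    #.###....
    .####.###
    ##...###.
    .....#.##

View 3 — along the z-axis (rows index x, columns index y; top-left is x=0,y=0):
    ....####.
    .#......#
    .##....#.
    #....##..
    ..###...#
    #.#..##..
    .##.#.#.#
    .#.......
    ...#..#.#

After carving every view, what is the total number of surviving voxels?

start: 9×9×9 = 729 voxels
after view 1 [x-axis, 41 of 81 cells solid] → remaining = 369
after view 2 [y-axis, 47 of 81 cells solid] → remaining = 218
after view 3 [z-axis, 29 of 81 cells solid] → remaining = 81

81 voxels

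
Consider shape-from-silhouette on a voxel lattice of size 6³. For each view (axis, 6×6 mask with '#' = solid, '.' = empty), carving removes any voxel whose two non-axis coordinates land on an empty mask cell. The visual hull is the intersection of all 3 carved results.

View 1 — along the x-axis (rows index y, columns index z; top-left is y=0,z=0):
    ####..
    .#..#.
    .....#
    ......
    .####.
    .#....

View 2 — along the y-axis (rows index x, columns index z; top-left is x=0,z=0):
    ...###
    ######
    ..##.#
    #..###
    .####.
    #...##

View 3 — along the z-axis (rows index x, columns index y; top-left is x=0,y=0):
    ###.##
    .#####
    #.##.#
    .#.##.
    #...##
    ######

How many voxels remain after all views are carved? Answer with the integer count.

initial block: 6^3 = 216
carve view 1 (along x, YZ-mask fill 12/36): 72 voxels remain
carve view 2 (along y, XZ-mask fill 23/36): 42 voxels remain
carve view 3 (along z, XY-mask fill 26/36): 31 voxels remain

voxel count = 31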